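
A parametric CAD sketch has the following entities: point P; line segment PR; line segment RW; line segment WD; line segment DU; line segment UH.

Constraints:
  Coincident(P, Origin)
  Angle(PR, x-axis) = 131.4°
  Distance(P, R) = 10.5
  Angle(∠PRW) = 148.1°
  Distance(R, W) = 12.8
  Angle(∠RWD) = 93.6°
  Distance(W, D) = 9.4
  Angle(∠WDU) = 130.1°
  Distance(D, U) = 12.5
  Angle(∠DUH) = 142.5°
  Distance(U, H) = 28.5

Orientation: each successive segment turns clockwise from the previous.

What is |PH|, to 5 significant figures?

21.649

P is at the origin; PR runs at 131.4° with length 10.5, so R = (-6.9438, 7.8762). ∠PRW = 148.1° gives RW at 99.500° from the x-axis; with |RW| = 12.8, W = (-9.0564, 20.501). ∠RWD = 93.6° gives WD at 13.100° from the x-axis; with |WD| = 9.4, D = (0.098990, 22.631). ∠WDU = 130.1° gives DU at -36.800° from the x-axis; with |DU| = 12.5, U = (10.108, 15.143). ∠DUH = 142.5° gives UH at -74.300° from the x-axis; with |UH| = 28.5, H = (17.820, -12.293). Then |PH| = |H − P| = 21.649.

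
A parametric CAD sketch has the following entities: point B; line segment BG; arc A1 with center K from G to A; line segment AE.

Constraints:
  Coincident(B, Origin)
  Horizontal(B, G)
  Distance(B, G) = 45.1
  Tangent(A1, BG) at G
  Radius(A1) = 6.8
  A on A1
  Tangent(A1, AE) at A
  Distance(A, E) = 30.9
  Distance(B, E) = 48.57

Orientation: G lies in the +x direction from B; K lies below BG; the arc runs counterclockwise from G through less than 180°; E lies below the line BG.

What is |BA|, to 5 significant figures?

38.815

B is at the origin; BG is horizontal with |BG| = 45.1 and G on the +x side, so G = (45.100, 0.0000). The tangent condition forces KG to be normal to BG, so K = G + (0, -6.8) = (45.100, -6.8000). Since KA ⟂ AE (tangency), |KE| = √(6.8² + 30.9²) = 31.639 regardless of where A sits on A1. So E lies on both circle(B, 48.57) and circle(K, 31.639); the below-BG intersection is E = (32.704, -35.910). A is the foot of the tangent from E: A = (38.417, -5.5426).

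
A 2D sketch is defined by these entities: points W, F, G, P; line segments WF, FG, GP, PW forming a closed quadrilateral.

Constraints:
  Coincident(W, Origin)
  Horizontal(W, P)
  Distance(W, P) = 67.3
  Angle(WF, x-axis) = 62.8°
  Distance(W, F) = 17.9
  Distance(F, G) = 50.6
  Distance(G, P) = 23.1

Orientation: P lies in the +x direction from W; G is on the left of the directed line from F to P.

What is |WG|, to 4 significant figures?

62.27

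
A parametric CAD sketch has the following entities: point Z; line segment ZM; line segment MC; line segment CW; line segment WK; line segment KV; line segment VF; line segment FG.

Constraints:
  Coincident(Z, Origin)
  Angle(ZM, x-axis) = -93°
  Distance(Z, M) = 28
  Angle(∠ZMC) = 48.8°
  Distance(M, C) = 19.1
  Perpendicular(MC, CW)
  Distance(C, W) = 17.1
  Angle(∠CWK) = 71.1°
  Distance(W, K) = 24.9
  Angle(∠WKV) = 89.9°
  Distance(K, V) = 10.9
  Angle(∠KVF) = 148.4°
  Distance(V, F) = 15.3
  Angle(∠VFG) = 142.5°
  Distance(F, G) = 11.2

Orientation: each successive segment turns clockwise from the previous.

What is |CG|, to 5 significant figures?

11.746

Z is at the origin; ZM runs at -93.0° with length 28.0, so M = (-1.4654, -27.962). ∠ZMC = 48.8° gives MC at 135.80° from the x-axis; with |MC| = 19.1, C = (-15.158, -14.646). The perpendicularity gives CW at right angles to MC, so CW runs at 45.800°; with |CW| = 17.1, W = (-3.2369, -2.3866). ∠CWK = 71.1° gives WK at -63.100° from the x-axis; with |WK| = 24.9, K = (8.0287, -24.592). ∠WKV = 89.9° gives KV at -153.20° from the x-axis; with |KV| = 10.9, V = (-1.7004, -29.507). ∠KVF = 148.4° gives VF at 175.20° from the x-axis; with |VF| = 15.3, F = (-16.947, -28.227). ∠VFG = 142.5° gives FG at 137.70° from the x-axis; with |FG| = 11.2, G = (-25.231, -20.689). Then |CG| = |G − C| = 11.746.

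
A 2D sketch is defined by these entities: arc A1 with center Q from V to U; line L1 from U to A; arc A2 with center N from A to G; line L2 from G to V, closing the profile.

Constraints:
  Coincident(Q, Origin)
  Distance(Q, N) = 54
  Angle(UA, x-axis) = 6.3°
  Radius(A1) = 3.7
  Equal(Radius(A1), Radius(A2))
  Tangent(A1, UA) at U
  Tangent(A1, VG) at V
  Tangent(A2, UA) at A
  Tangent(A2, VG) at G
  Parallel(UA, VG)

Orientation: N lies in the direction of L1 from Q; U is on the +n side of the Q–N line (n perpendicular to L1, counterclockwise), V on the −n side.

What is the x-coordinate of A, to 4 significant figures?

53.27

The slot axis is L1's direction at 6.3°, so u = (cos 6.3°, sin 6.3°) = (0.9940, 0.1097) and n = (−sin 6.3°, cos 6.3°) = (-0.1097, 0.9940). Q is at the origin and N lies 54.0 along u from Q, so N = 54.0·u = (53.67, 5.926). Tangency of A1 to both parallel lines with radius 3.7 puts U and V at Q ± 3.7·n: U = (-0.4060, 3.678), V = (0.4060, -3.678). Equal radii place A and G the same way about N: A = N + 3.7·n = (53.27, 9.603), G = N − 3.7·n = (54.08, 2.248). So A.x = 53.27.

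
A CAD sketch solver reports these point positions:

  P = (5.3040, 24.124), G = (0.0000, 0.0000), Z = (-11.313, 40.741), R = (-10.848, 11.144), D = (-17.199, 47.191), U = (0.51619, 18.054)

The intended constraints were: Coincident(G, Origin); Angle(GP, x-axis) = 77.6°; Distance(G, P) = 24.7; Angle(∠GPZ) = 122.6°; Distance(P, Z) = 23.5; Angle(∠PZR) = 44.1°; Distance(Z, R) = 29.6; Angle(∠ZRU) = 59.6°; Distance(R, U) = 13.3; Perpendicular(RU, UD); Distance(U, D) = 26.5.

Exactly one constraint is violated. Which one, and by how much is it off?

Distance(U, D) = 26.5 — off by 7.60.

G = (0.00, 0.00) ✓; GP at 77.60° ✓; |GP| = 24.70 ✓; ∠GPZ = 122.6° ✓; |PZ| = 23.50 ✓; ∠PZR = 44.10° ✓; |ZR| = 29.60 ✓; ∠ZRU = 59.60° ✓; |RU| = 13.30 ✓; ∠(RU, UD) = 90.00° ✓; |UD| = 34.10 ✗.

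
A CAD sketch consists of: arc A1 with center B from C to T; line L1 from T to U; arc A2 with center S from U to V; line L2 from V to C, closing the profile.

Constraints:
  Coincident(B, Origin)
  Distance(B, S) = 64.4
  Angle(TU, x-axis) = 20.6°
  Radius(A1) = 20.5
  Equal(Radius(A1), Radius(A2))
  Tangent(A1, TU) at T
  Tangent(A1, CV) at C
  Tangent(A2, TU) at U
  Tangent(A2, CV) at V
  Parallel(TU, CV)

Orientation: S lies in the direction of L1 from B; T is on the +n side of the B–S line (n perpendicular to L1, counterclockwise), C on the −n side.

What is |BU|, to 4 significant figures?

67.58

Tangency of A1 to both parallel lines with radius 20.5 puts T and C at B ± 20.5·n: T = (-7.213, 19.19), C = (7.213, -19.19). Equal radii place U and V the same way about S: U = S + 20.5·n = (53.07, 41.85), V = S − 20.5·n = (67.49, 3.469). Then |BU| = |U − B| = 67.58.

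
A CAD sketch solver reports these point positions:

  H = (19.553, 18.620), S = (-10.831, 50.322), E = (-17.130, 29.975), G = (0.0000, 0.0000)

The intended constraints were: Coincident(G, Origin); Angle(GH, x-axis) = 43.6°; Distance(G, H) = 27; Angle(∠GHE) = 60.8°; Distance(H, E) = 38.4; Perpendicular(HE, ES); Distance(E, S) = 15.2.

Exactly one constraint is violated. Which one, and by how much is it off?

Distance(E, S) = 15.2 — off by 6.10.

G = (0.00, 0.00) ✓; GH at 43.60° ✓; |GH| = 27.00 ✓; ∠GHE = 60.80° ✓; |HE| = 38.40 ✓; ∠(HE, ES) = 90.00° ✓; |ES| = 21.30 ✗.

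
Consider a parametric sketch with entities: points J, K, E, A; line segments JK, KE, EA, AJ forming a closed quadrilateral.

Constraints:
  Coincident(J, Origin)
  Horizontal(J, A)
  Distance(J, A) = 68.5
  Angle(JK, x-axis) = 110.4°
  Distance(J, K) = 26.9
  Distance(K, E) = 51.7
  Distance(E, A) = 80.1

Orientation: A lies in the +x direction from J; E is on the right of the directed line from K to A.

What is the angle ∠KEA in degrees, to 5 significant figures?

73.239°

J is at the origin; J and A share the same y with |JA| = 68.5 and A in +x, so A = (68.5, 0). JK runs at 110.4° with |JK| = 26.9, so K = (-9.3766, 25.213). E is determined by |KE| = 51.7 and |EA| = 80.1 together: it lies at the intersection of circle(K, 51.7) and circle(A, 80.1). With |KA| = 81.856, the foot of the radical line on KA is 18.064 from K and the perpendicular offset is √(51.7² − 18.064²) = 48.441. Taking the right-of-KA solution: E = (-7.1113, -26.437).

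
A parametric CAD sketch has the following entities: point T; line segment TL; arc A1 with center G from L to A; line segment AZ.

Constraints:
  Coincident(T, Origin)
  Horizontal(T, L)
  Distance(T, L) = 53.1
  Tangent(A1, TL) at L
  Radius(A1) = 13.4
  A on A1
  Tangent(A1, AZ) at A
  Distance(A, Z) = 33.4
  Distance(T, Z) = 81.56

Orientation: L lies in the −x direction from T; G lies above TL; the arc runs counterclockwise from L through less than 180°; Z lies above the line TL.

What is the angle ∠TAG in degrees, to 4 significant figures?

107.9°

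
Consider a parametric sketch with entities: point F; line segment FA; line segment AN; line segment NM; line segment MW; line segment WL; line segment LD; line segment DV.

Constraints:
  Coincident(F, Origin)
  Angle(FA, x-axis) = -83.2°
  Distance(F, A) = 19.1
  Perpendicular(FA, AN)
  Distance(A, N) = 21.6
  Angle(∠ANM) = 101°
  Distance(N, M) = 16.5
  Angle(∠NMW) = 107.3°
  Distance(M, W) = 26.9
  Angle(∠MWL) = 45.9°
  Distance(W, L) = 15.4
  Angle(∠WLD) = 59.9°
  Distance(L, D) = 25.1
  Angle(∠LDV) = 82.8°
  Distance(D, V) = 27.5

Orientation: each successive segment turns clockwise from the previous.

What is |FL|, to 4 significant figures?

7.233

F is at the origin; FA runs at -83.2° with length 19.1, so A = (2.262, -18.97). FA is perpendicular to AN, so AN runs at -173.2°; with |AN| = 21.6, N = (-19.19, -21.52). ∠ANM = 101.0° gives NM at 107.8° from the x-axis; with |NM| = 16.5, M = (-24.23, -5.813). ∠NMW = 107.3° gives MW at 35.10° from the x-axis; with |MW| = 26.9, W = (-2.222, 9.655). ∠MWL = 45.9° gives WL at -99.00° from the x-axis; with |WL| = 15.4, L = (-4.631, -5.556). Then |FL| = |L − F| = 7.233.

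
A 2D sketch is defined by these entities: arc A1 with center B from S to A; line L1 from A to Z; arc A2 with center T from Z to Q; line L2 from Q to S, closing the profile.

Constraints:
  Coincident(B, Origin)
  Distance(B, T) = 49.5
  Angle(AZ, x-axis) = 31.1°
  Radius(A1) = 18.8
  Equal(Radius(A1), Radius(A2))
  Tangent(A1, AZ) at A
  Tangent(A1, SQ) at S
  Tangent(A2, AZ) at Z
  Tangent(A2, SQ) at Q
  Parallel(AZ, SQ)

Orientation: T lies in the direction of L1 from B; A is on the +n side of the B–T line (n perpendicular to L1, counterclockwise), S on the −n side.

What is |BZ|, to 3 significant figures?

52.9

Tangency of A1 to both parallel lines with radius 18.8 puts A and S at B ± 18.8·n: A = (-9.71, 16.1), S = (9.71, -16.1). Equal radii place Z and Q the same way about T: Z = T + 18.8·n = (32.7, 41.7), Q = T − 18.8·n = (52.1, 9.47). Then |BZ| = |Z − B| = 52.9.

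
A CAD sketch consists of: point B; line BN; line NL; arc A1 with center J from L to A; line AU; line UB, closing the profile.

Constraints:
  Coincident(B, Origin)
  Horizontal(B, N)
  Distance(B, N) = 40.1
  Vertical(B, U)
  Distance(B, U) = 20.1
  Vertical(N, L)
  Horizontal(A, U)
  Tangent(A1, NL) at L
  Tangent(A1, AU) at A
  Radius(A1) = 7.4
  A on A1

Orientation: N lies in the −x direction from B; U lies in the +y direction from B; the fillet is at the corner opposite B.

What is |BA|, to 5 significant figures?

38.384

B is at the origin; BN is horizontal with |BN| = 40.1 and N on the −x side, so N = (-40.100, 0.0000). BU is vertical with |BU| = 20.1 and U on the +y side, so U = (0.0000, 20.100). The virtual corner opposite B is at (-40.100, 20.100). A1 meets NL tangentially, so JL is at right angles to NL and A1 meets AU tangentially, so JA is at right angles to AU, with radius 7.4, so the center J sits 7.4 in from both sides at J = (-32.700, 12.700). That places the tangent points at L = (-40.100, 12.700) on NL and A = (-32.700, 20.100) on AU. Then |BA| = |A − B| = 38.384.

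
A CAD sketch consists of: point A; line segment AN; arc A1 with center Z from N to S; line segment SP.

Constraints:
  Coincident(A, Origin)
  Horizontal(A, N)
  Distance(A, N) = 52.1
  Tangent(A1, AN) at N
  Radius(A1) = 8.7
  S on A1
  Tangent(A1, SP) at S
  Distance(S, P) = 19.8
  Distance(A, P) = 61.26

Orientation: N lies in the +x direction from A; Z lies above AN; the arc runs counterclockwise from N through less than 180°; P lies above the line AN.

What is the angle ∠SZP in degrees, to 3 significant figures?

66.3°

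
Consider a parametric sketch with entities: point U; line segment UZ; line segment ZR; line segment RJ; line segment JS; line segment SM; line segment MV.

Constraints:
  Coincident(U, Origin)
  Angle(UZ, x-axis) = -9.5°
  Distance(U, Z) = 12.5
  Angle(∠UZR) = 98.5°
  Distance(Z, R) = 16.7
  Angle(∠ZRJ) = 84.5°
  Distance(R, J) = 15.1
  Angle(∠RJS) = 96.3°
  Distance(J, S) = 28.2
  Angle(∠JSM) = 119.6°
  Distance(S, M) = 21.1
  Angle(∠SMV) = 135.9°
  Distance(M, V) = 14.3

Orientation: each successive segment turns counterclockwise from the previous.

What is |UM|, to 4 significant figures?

26.52

∠RJS = 96.3° gives JS at -108.8° from the x-axis; with |JS| = 28.2, S = (-6.341, -9.608). ∠JSM = 119.6° gives SM at -48.40° from the x-axis; with |SM| = 21.1, M = (7.668, -25.39). Then |UM| = |M − U| = 26.52.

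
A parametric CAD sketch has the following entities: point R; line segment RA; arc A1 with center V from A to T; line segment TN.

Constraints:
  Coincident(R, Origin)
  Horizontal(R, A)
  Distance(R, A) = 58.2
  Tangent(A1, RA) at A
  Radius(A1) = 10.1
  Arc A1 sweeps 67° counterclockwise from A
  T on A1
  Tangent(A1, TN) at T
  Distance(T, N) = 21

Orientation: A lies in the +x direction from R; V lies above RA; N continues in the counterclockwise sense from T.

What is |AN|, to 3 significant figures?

30.9

R is at the origin; RA is horizontal with |RA| = 58.2 and A on the +x side, so A = (58.2, 0.00). Since A1 is tangent to RA there, VA ⟂ RA, so V = A + (0, 10.1) = (58.2, 10.1). On A1, A sits at bearing -90° from V; a 67° counterclockwise sweep puts T at bearing -23°, so T = V + 10.1·(cos -23°, sin -23°) = (67.5, 6.15). Since A1 is tangent to TN there, VT ⟂ TN, so TN runs along (−sin -23°, cos -23°); with |TN| = 21.0, N = (75.7, 25.5). Then |AN| = |N − A| = 30.9.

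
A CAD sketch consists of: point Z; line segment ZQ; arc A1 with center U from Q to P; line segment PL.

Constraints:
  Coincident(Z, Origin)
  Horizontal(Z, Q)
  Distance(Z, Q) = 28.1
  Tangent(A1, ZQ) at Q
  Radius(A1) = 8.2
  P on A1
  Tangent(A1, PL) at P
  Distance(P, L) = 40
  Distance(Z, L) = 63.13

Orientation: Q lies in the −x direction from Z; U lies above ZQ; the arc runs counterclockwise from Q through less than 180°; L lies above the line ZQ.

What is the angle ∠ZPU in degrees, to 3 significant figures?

116°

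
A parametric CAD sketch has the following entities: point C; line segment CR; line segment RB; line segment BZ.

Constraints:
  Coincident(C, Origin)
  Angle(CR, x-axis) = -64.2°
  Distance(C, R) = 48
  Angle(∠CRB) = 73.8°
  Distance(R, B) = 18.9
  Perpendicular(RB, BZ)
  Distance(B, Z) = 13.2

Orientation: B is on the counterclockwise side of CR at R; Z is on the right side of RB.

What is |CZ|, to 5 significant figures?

59.549

C is at the origin; CR runs at -64.2° with length 48.0, so R = 48.0·(cos -64.2°, sin -64.2°) = (20.891, -43.215). ∠CRB = 73.8°, so RB runs at -64.2° + (180° − 73.8°) = 42.000° from the x-axis; with |RB| = 18.9, B = R + 18.9·(cos 42.000°, sin 42.000°) = (34.937, -30.569). The perpendicularity gives BZ at right angles to RB; with |BZ| = 13.2 on the right of RB, Z = B + 13.2·(0.66913, -0.74314) = (43.769, -40.378). Then |CZ| = |Z − C| = 59.549.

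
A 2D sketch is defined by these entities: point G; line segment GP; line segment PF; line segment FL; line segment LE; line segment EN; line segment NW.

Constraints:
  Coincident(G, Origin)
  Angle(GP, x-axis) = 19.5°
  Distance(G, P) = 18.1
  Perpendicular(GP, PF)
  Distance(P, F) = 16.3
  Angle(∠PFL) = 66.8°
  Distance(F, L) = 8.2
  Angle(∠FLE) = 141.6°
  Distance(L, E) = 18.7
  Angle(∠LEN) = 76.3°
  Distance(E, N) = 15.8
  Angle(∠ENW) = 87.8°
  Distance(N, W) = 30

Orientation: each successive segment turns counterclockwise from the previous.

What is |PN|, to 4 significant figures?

7.478

G is at the origin; GP runs at 19.5° with length 18.1, so P = (17.06, 6.042). GP is perpendicular to PF, so PF runs at 109.5°; with |PF| = 16.3, F = (11.62, 21.41). ∠PFL = 66.8° gives FL at -137.3° from the x-axis; with |FL| = 8.2, L = (5.594, 15.85). ∠FLE = 141.6° gives LE at -98.90° from the x-axis; with |LE| = 18.7, E = (2.701, -2.629). ∠LEN = 76.3° gives EN at 4.800° from the x-axis; with |EN| = 15.8, N = (18.45, -1.307). Then |PN| = |N − P| = 7.478.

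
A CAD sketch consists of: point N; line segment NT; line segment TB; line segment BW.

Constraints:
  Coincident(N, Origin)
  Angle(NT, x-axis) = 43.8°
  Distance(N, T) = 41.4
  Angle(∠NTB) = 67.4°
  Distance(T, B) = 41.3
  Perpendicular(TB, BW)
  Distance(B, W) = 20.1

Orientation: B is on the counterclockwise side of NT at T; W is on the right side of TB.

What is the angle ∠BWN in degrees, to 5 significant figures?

23.526°

∠NTB = 67.4°, so TB runs at 43.8° + (180° − 67.4°) = 156.40° from the x-axis; with |TB| = 41.3, B = T + 41.3·(cos 156.40°, sin 156.40°) = (-7.9649, 45.189). TB ⟂ BW; with |BW| = 20.1 on the right of TB, W = B + 20.1·(0.40035, 0.91636) = (0.082108, 63.608). Then cos ∠BWN = WB·WN / (|WB||WN|), giving 23.526°.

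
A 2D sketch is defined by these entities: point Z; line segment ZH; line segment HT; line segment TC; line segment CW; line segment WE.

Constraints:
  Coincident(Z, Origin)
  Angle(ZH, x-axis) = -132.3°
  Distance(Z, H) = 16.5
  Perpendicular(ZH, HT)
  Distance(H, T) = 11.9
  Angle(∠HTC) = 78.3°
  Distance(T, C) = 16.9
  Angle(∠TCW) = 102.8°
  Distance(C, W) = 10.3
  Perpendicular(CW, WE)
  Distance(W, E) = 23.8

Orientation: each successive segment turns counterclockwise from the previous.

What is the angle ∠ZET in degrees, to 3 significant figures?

58.0°

Z is at the origin; ZH runs at -132.3° with length 16.5, so H = (-11.1, -12.2). The perpendicularity gives HT at right angles to ZH, so HT runs at -42.3°; with |HT| = 11.9, T = (-2.30, -20.2). ∠HTC = 78.3° gives TC at 59.4° from the x-axis; with |TC| = 16.9, C = (6.30, -5.67). ∠TCW = 102.8° gives CW at 137° from the x-axis; with |CW| = 10.3, W = (-1.18, 1.41). CW ⟂ WE, so WE runs at -133°; with |WE| = 23.8, E = (-17.5, -15.9). Then cos ∠ZET = EZ·ET / (|EZ||ET|), giving 58.0°.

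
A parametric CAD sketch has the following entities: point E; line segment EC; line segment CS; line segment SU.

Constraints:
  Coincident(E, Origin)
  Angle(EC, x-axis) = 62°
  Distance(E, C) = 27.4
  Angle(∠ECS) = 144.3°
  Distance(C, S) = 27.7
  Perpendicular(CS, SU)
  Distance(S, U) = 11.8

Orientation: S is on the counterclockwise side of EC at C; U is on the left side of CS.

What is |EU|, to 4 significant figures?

50.13

E is at the origin; EC runs at 62.0° with length 27.4, so C = 27.4·(cos 62.0°, sin 62.0°) = (12.86, 24.19). ∠ECS = 144.3°, so CS runs at 62.0° + (180° − 144.3°) = 97.70° from the x-axis; with |CS| = 27.7, S = C + 27.7·(cos 97.70°, sin 97.70°) = (9.152, 51.64). CS ⟂ SU; with |SU| = 11.8 on the left of CS, U = S + 11.8·(-0.9910, -0.1340) = (-2.541, 50.06). Then |EU| = |U − E| = 50.13.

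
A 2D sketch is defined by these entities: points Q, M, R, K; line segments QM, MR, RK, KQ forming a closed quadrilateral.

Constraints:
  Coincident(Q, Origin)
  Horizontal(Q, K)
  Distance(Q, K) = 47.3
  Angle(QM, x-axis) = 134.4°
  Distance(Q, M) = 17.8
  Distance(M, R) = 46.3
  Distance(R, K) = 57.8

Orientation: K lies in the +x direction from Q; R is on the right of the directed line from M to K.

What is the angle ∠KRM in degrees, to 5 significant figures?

70.890°

Q is at the origin; Q and K share the same y with |QK| = 47.3 and K in +x, so K = (47.3, 0). QM runs at 134.4° with |QM| = 17.8, so M = (-12.454, 12.718). R is determined by |MR| = 46.3 and |RK| = 57.8 together: it lies at the intersection of circle(M, 46.3) and circle(K, 57.8). With |MK| = 61.092, the foot of the radical line on MK is 20.748 from M and the perpendicular offset is √(46.3² − 20.748²) = 41.391. Taking the right-of-MK solution: R = (-0.77655, -32.086).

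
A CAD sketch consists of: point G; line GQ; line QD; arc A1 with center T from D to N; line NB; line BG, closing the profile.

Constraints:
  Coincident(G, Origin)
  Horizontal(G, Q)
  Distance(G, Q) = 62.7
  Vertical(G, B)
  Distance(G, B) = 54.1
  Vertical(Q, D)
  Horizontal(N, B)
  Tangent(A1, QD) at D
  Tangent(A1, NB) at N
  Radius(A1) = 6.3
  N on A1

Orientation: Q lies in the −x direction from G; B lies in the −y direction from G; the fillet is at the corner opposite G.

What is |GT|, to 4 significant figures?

73.93

GB is vertical with |GB| = 54.1 and B on the −y side, so B = (0.000, -54.10). The virtual corner opposite G is at (-62.70, -54.10). Since A1 is tangent to QD there, TD ⟂ QD and the tangent condition forces TN to be normal to NB, with radius 6.3, so the center T sits 6.3 in from both sides at T = (-56.40, -47.80). Then |GT| = |T − G| = 73.93.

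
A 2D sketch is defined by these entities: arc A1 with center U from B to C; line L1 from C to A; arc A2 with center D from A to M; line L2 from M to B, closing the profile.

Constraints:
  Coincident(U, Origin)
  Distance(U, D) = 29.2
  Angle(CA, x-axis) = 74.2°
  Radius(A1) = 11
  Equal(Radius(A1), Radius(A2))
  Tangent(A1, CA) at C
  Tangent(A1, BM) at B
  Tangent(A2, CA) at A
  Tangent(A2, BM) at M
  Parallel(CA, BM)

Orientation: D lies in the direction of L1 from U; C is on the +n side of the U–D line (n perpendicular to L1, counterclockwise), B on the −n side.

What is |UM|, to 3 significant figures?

31.2

The slot axis is L1's direction at 74.2°, so u = (cos 74.2°, sin 74.2°) = (0.272, 0.962) and n = (−sin 74.2°, cos 74.2°) = (-0.962, 0.272). U is at the origin and D lies 29.2 along u from U, so D = 29.2·u = (7.95, 28.1). Tangency of A1 to both parallel lines with radius 11.0 puts C and B at U ± 11.0·n: C = (-10.6, 3.00), B = (10.6, -3.00). Equal radii place A and M the same way about D: A = D + 11.0·n = (-2.63, 31.1), M = D − 11.0·n = (18.5, 25.1). Then |UM| = |M − U| = 31.2.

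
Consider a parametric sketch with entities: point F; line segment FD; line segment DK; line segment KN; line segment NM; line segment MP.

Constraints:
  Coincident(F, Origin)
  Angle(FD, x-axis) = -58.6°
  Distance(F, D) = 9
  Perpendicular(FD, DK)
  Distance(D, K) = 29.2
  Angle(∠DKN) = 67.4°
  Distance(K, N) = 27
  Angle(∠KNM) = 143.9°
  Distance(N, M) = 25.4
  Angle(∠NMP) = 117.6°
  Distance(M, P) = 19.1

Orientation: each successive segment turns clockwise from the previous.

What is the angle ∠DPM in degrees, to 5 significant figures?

86.857°

F is at the origin; FD runs at -58.6° with length 9.0, so D = (4.6891, -7.6820). FD ⟂ DK, so DK runs at -148.60°; with |DK| = 29.2, K = (-20.235, -22.895). ∠DKN = 67.4° gives KN at 98.800° from the x-axis; with |KN| = 27.0, N = (-24.365, 3.7867). ∠KNM = 143.9° gives NM at 62.700° from the x-axis; with |NM| = 25.4, M = (-12.716, 26.358). ∠NMP = 117.6° gives MP at 0.30000° from the x-axis; with |MP| = 19.1, P = (6.3842, 26.458). Then cos ∠DPM = PD·PM / (|PD||PM|), giving 86.857°.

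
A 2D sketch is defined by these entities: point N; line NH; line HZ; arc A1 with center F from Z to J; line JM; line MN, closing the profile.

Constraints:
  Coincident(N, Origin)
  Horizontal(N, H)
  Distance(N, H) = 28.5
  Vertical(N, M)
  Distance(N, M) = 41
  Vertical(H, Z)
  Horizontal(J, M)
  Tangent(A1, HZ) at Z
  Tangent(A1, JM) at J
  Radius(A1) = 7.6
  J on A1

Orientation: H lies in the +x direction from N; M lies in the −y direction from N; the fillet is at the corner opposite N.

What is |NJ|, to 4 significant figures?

46.02

N is at the origin; N and H share the same y with |NH| = 28.5 and H on the +x side, so H = (28.50, 0.000). NM is vertical with |NM| = 41.0 and M on the −y side, so M = (0.000, -41.00). The virtual corner opposite N is at (28.50, -41.00). A1 meets HZ tangentially, so FZ is at right angles to HZ and since A1 is tangent to JM there, FJ ⟂ JM, with radius 7.6, so the center F sits 7.6 in from both sides at F = (20.90, -33.40). That places the tangent points at Z = (28.50, -33.40) on HZ and J = (20.90, -41.00) on JM. Then |NJ| = |J − N| = 46.02.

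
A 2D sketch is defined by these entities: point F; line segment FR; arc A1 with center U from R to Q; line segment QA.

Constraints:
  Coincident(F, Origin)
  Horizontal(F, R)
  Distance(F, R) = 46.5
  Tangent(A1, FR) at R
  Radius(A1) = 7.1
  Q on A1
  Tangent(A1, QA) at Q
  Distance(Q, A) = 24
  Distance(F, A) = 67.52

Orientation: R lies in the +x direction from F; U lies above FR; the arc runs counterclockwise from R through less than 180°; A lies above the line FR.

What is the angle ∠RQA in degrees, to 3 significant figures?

146°

F is at the origin; F and R share the same y with |FR| = 46.5 and R on the +x side, so R = (46.5, 0.00). A1 meets FR tangentially, so UR is at right angles to FR, so U = R + (0, 7.1) = (46.5, 7.10). Since UQ ⟂ QA (tangency), |UA| = √(7.1² + 24.0²) = 25.0 regardless of where Q sits on A1. So A lies on both circle(F, 67.52) and circle(U, 25.0); the above-FR intersection is A = (62.0, 26.8). Q is the foot of the tangent from A: Q = (53.1, 4.47).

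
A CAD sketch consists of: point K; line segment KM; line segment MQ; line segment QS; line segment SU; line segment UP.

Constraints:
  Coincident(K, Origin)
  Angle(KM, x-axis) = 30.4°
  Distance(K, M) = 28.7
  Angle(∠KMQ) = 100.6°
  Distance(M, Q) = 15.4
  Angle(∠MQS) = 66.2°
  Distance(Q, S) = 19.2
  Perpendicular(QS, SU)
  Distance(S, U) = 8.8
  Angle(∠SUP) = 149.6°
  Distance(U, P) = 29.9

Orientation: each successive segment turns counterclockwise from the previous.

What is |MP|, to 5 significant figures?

20.611

QS is perpendicular to SU, so SU runs at -46.400°; with |SU| = 8.8, U = (11.702, 9.3993). ∠SUP = 149.6° gives UP at -16.000° from the x-axis; with |UP| = 29.9, P = (40.444, 1.1578). Then |MP| = |P − M| = 20.611.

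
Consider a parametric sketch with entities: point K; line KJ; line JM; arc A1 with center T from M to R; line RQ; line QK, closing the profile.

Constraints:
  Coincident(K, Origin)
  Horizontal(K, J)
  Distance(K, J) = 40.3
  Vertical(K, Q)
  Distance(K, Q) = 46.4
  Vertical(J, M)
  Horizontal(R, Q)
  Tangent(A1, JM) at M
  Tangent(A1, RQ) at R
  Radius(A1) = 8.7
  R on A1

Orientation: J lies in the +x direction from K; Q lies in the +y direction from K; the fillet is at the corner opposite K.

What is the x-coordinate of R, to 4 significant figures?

31.60

K is at the origin; KJ is horizontal with |KJ| = 40.3 and J on the +x side, so J = (40.30, 0.000). K and Q share the same x with |KQ| = 46.4 and Q on the +y side, so Q = (0.000, 46.40). The virtual corner opposite K is at (40.30, 46.40). A1 meets JM tangentially, so TM is at right angles to JM and since A1 is tangent to RQ there, TR ⟂ RQ, with radius 8.7, so the center T sits 8.7 in from both sides at T = (31.60, 37.70). That places the tangent points at M = (40.30, 37.70) on JM and R = (31.60, 46.40) on RQ. So R.x = 31.60.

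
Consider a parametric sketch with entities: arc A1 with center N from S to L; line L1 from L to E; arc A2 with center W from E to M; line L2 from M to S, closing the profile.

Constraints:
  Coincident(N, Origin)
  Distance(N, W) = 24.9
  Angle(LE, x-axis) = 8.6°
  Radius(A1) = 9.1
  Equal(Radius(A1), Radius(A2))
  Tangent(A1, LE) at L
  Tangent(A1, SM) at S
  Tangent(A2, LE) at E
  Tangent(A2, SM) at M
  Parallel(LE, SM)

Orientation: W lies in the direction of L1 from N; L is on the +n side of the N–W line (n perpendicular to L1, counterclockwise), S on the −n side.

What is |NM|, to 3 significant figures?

26.5

Tangency of A1 to both parallel lines with radius 9.1 puts L and S at N ± 9.1·n: L = (-1.36, 9.00), S = (1.36, -9.00). Equal radii place E and M the same way about W: E = W + 9.1·n = (23.3, 12.7), M = W − 9.1·n = (26.0, -5.27). Then |NM| = |M − N| = 26.5.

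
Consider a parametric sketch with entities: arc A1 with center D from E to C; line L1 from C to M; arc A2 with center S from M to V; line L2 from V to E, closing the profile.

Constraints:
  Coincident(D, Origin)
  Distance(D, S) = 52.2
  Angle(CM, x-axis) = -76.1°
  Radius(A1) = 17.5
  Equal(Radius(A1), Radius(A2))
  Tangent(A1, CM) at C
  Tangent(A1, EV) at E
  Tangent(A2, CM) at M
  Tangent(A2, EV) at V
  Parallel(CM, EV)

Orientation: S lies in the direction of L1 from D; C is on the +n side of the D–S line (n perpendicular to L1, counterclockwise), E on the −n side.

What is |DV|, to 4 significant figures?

55.06

The slot axis is L1's direction at -76.1°, so u = (cos -76.1°, sin -76.1°) = (0.2402, -0.9707) and n = (−sin -76.1°, cos -76.1°) = (0.9707, 0.2402). D is at the origin and S lies 52.2 along u from D, so S = 52.2·u = (12.54, -50.67). Tangency of A1 to both parallel lines with radius 17.5 puts C and E at D ± 17.5·n: C = (16.99, 4.204), E = (-16.99, -4.204). Equal radii place M and V the same way about S: M = S + 17.5·n = (29.53, -46.47), V = S − 17.5·n = (-4.448, -54.88). Then |DV| = |V − D| = 55.06.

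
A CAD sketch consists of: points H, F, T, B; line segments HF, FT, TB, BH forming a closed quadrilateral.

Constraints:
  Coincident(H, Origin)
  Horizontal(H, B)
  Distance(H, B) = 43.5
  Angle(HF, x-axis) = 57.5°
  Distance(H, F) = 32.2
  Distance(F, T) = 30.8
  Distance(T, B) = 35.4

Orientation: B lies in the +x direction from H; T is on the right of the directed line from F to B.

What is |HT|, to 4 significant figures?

8.479

Checks: |FT| = 30.80 ✓; |TB| = 35.40 ✓.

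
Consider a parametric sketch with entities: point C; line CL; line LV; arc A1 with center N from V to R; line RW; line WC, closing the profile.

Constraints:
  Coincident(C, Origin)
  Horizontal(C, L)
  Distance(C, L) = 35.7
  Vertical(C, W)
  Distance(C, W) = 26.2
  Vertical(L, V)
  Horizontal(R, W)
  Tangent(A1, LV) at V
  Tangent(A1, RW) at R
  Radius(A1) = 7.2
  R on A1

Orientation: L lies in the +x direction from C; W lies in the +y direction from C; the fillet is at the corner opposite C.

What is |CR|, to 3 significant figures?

38.7

The virtual corner opposite C is at (35.7, 26.2). The tangent condition forces NV to be normal to LV and A1 meets RW tangentially, so NR is at right angles to RW, with radius 7.2, so the center N sits 7.2 in from both sides at N = (28.5, 19.0). That places the tangent points at V = (35.7, 19.0) on LV and R = (28.5, 26.2) on RW. Then |CR| = |R − C| = 38.7.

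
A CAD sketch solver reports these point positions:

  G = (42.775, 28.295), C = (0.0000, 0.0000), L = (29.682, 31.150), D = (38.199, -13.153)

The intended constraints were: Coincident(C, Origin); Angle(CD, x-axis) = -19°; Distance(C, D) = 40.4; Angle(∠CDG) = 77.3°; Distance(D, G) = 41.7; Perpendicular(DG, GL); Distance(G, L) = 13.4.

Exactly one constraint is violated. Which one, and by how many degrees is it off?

Perpendicular(DG, GL) — off by 6.00°.

C = (0.00, 0.00) ✓; CD at -19.00° ✓; |CD| = 40.40 ✓; ∠CDG = 77.30° ✓; |DG| = 41.70 ✓; ∠(DG, GL) = 84.00° ✗; |GL| = 13.40 ✓.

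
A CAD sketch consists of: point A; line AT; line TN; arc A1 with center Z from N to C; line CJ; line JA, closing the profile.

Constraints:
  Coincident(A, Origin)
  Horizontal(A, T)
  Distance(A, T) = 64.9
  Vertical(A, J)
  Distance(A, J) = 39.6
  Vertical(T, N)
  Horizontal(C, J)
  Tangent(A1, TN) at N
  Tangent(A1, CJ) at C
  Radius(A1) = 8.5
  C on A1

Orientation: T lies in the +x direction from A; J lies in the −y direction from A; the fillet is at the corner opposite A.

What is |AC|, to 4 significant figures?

68.91

A is at the origin; A and T share the same y with |AT| = 64.9 and T on the +x side, so T = (64.90, 0.000). AJ is vertical with |AJ| = 39.6 and J on the −y side, so J = (0.000, -39.60). The virtual corner opposite A is at (64.90, -39.60). Tangency of A1 to TN means the radius ZN is perpendicular to TN and the tangent condition forces ZC to be normal to CJ, with radius 8.5, so the center Z sits 8.5 in from both sides at Z = (56.40, -31.10). That places the tangent points at N = (64.90, -31.10) on TN and C = (56.40, -39.60) on CJ. Then |AC| = |C − A| = 68.91.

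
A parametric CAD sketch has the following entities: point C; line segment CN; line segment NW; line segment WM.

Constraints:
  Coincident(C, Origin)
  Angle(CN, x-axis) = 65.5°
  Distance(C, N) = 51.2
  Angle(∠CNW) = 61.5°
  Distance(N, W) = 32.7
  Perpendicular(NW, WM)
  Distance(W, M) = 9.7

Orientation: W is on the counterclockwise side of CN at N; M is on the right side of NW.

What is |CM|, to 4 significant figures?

55.32

C is at the origin; CN runs at 65.5° with length 51.2, so N = 51.2·(cos 65.5°, sin 65.5°) = (21.23, 46.59). ∠CNW = 61.5°, so NW runs at 65.5° + (180° − 61.5°) = 184.0° from the x-axis; with |NW| = 32.7, W = N + 32.7·(cos 184.0°, sin 184.0°) = (-11.39, 44.31). NW ⟂ WM; with |WM| = 9.7 on the right of NW, M = W + 9.7·(-0.06976, 0.9976) = (-12.06, 53.99). Then |CM| = |M − C| = 55.32.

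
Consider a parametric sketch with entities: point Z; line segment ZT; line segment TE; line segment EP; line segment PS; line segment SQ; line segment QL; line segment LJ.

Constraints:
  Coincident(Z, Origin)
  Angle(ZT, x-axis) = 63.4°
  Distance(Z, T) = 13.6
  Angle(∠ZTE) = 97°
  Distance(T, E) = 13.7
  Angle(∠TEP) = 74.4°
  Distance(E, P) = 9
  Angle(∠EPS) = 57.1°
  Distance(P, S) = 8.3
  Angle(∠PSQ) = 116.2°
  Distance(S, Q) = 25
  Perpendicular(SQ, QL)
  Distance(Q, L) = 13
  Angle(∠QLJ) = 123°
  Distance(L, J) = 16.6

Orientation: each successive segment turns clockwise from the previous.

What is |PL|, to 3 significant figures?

29.2

Z is at the origin; ZT runs at 63.4° with length 13.6, so T = (6.09, 12.2). ∠ZTE = 97.0° gives TE at -19.6° from the x-axis; with |TE| = 13.7, E = (19.0, 7.56). ∠TEP = 74.4° gives EP at -125° from the x-axis; with |EP| = 9.0, P = (13.8, 0.211). ∠EPS = 57.1° gives PS at 112° from the x-axis; with |PS| = 8.3, S = (10.7, 7.91). ∠PSQ = 116.2° gives SQ at 48.1° from the x-axis; with |SQ| = 25.0, Q = (27.4, 26.5). SQ ⟂ QL, so QL runs at -41.9°; with |QL| = 13.0, L = (37.1, 17.8). Then |PL| = |L − P| = 29.2.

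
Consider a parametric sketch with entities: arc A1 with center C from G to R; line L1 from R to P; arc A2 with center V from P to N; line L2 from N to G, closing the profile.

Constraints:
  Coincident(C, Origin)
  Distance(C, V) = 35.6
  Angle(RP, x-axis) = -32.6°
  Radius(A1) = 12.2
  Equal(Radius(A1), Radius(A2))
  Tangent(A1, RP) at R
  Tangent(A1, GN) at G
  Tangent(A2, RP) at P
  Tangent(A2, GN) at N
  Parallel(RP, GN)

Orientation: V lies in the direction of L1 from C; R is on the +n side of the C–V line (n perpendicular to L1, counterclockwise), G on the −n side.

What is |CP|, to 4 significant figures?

37.63

The slot axis is L1's direction at -32.6°, so u = (cos -32.6°, sin -32.6°) = (0.8425, -0.5388) and n = (−sin -32.6°, cos -32.6°) = (0.5388, 0.8425). C is at the origin and V lies 35.6 along u from C, so V = 35.6·u = (29.99, -19.18). Tangency of A1 to both parallel lines with radius 12.2 puts R and G at C ± 12.2·n: R = (6.573, 10.28), G = (-6.573, -10.28). Equal radii place P and N the same way about V: P = V + 12.2·n = (36.56, -8.902), N = V − 12.2·n = (23.42, -29.46). Then |CP| = |P − C| = 37.63.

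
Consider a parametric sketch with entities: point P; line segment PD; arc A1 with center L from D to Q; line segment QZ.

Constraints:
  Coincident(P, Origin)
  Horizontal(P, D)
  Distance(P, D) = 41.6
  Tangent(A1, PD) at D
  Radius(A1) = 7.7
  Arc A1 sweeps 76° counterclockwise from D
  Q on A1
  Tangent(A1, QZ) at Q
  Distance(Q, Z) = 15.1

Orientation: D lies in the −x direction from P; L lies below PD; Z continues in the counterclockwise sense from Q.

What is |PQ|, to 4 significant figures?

49.42

P is at the origin; P and D share the same y with |PD| = 41.6 and D on the −x side, so D = (-41.60, 0.000). A1 meets PD tangentially, so LD is at right angles to PD, so L = D + (0, -7.7) = (-41.60, -7.700). On A1, D sits at bearing 90° from L; a 76° counterclockwise sweep puts Q at bearing 166°, so Q = L + 7.7·(cos 166°, sin 166°) = (-49.07, -5.837). Then |PQ| = |Q − P| = 49.42.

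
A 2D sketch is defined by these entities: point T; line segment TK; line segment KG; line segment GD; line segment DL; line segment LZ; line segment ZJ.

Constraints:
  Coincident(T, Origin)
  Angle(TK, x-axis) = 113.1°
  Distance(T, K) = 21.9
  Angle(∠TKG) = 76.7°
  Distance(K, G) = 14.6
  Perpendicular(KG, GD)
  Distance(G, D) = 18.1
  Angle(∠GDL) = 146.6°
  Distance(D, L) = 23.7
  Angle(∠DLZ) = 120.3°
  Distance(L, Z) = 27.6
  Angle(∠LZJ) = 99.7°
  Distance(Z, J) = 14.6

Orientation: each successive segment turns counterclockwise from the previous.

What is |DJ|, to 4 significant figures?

42.45

∠DLZ = 120.3° gives LZ at 39.50° from the x-axis; with |LZ| = 27.6, Z = (33.94, 6.284). ∠LZJ = 99.7° gives ZJ at 119.8° from the x-axis; with |ZJ| = 14.6, J = (26.68, 18.95). Then |DJ| = |J − D| = 42.45.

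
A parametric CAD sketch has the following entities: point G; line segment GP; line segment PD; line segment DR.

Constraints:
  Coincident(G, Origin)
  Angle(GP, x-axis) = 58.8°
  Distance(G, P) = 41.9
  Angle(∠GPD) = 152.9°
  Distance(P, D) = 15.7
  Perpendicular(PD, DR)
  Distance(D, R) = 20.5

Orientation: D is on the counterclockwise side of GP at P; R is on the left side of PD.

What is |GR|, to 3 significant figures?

53.0

∠GPD = 152.9°, so PD runs at 58.8° + (180° − 152.9°) = 85.9° from the x-axis; with |PD| = 15.7, D = P + 15.7·(cos 85.9°, sin 85.9°) = (22.8, 51.5). PD ⟂ DR; with |DR| = 20.5 on the left of PD, R = D + 20.5·(-0.997, 0.0715) = (2.38, 53.0). Then |GR| = |R − G| = 53.0.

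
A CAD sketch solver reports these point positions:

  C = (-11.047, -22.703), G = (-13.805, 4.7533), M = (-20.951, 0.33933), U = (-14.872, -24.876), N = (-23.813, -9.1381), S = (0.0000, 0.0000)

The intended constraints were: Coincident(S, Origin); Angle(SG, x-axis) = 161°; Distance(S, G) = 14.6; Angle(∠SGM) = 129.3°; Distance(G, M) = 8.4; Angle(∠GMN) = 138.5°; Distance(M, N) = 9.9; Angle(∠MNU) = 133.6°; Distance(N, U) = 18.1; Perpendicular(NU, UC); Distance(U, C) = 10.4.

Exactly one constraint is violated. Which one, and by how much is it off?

Distance(U, C) = 10.4 — off by 6.00.

S = (0.00, 0.00) ✓; SG at 161.0° ✓; |SG| = 14.60 ✓; ∠SGM = 129.3° ✓; |GM| = 8.399 ✓; ∠GMN = 138.5° ✓; |MN| = 9.900 ✓; ∠MNU = 133.6° ✓; |NU| = 18.10 ✓; ∠(NU, UC) = 90.00° ✓; |UC| = 4.399 ✗.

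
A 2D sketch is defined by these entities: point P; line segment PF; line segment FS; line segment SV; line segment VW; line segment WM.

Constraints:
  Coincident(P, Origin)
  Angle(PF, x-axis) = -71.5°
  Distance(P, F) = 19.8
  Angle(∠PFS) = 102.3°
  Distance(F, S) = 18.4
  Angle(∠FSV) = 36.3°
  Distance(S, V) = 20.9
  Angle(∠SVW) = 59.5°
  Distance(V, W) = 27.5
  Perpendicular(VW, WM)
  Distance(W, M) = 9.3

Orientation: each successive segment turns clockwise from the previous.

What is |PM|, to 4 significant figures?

37.34

P is at the origin; PF runs at -71.5° with length 19.8, so F = (6.283, -18.78). ∠PFS = 102.3° gives FS at -149.2° from the x-axis; with |FS| = 18.4, S = (-9.522, -28.20). ∠FSV = 36.3° gives SV at 67.10° from the x-axis; with |SV| = 20.9, V = (-1.390, -8.946). ∠SVW = 59.5° gives VW at -53.40° from the x-axis; with |VW| = 27.5, W = (15.01, -31.02). VW is perpendicular to WM, so WM runs at -143.4°; with |WM| = 9.3, M = (7.540, -36.57). Then |PM| = |M − P| = 37.34.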